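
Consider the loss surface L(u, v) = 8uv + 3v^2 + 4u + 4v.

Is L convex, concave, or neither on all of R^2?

L is quadratic, so its Hessian is the constant matrix H = [[0, 8], [8, 6]].
det(H) = -64, tr(H) = 6.
det(H) < 0, so H is indefinite: neither convex nor concave.

neither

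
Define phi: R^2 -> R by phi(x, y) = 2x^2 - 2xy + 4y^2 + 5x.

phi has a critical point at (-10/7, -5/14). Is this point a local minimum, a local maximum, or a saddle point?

The Hessian of phi is constant: H = [[4, -2], [-2, 8]].
det(H) = 4·8 − (-2)² = 28.
det(H) > 0 and tr(H) = 12 > 0, so H is positive definite and the point is a local minimum.

local minimum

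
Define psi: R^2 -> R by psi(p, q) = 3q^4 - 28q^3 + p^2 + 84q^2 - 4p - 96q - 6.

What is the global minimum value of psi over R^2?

-74

psi(p,q) separates as A(p) + B(q) − 6, so its minimum is min A + min B − 6.
A'(p) = 2p - 4 vanishes at p ∈ {2}; B'(q) = 12(q - 4)(q - 2)(q - 1) vanishes at q ∈ {1, 2, 4}.
Local minima of A (where A''>0): A(2)=-4. Local minima of B: B(1)=-37, B(4)=-64.
So the global minimum of psi is A(2) + B(4) − 6 = -4 − 64 − 6 = -74, attained at (2, 4).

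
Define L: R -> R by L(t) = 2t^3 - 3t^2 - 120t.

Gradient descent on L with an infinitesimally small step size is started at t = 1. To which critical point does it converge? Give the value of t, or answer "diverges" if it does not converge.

L'(t) = 6(t - 5)(t + 4), so L'(1) = -120.
Gradient descent moves in the -L' direction, i.e. t is increasing.
The nearest critical point in that direction is t = 5, where L'' = 54 > 0 (a local minimum). The iterate converges there.

5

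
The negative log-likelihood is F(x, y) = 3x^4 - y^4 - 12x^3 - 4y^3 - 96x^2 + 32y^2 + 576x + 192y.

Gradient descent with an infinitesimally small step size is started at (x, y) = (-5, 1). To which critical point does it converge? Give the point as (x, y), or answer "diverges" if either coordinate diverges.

F is separable, so gradient descent decouples: x follows -∂F/∂x, y follows -∂F/∂y.
∂F/∂x = 12(x - 4)(x - 3)(x + 4); at x=-5 this is -864, so x increases.
∂F/∂y = -4(y - 4)(y + 3)(y + 4); at y=1 this is 240, so y decreases.
x converges to its nearest critical value -4 (a local min of the x-part); y converges to -3. The iterate converges to (-4, -3).

(-4, -3)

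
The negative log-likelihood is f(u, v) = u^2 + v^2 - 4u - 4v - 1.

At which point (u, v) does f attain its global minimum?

f(u,v) separates as P(u) + Q(v) − 1, so its minimum is min P + min Q − 1.
P'(u) = 2u - 4 vanishes at u ∈ {2}; Q'(v) = 2v - 4 vanishes at v ∈ {2}.
Local minima of P (where P''>0): P(2)=-4. Local minima of Q: Q(2)=-4.
So the global minimum of f is P(2) + Q(2) − 1 = -4 − 4 − 1 = -9, attained at (2, 2).

(2, 2)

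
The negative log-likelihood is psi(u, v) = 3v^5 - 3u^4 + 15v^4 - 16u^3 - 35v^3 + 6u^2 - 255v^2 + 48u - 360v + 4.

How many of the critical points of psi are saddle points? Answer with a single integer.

psi separates as a function of u plus a function of v, so ∇psi=0 decouples.
∂psi/∂u = -12(u - 1)(u + 1)(u + 4) = 0 at u ∈ {-4, -1, 1}; ∂psi/∂v = 15(v - 3)(v + 1)(v + 2)(v + 4) = 0 at v ∈ {-4, -2, -1, 3}.
The Hessian is diagonal: diag(psi_uu, psi_vv). Second derivatives: psi_uu(-4)=-180, psi_uu(-1)=72, psi_uu(1)=-120; psi_vv(-4)=-630, psi_vv(-2)=150, psi_vv(-1)=-180, psi_vv(3)=2100.
Saddle points occur where the two diagonal entries have opposite signs: (-4, -2), (-4, 3), (-1, -4), (-1, -1), (1, -2), (1, 3). Count: 6.

6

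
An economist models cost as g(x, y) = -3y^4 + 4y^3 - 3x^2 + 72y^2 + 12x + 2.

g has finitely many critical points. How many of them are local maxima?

2

g separates as a function of x plus a function of y, so ∇g=0 decouples.
∂g/∂x = -6(x - 2) = 0 at x ∈ {2}; ∂g/∂y = -12y(y - 4)(y + 3) = 0 at y ∈ {-3, 0, 4}.
The Hessian is diagonal: diag(g_xx, g_yy). Second derivatives: g_xx(2)=-6; g_yy(-3)=-252, g_yy(0)=144, g_yy(4)=-336.
Local maxima occur where both diagonal entries negative: (2, -3), (2, 4). Count: 2.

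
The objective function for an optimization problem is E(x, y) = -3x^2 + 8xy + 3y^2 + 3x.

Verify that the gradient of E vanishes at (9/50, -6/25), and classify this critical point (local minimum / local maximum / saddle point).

saddle point

∇E = (-6x + 8y + 3, 8x + 6y); substituting (9/50, -6/25) gives ∇E = (0, 0), so (9/50, -6/25) is indeed a critical point.
The Hessian of E is constant: H = [[-6, 8], [8, 6]].
det(H) = (-6)·6 − 8² = -100.
Since det(H) < 0, H is indefinite and the critical point is a saddle point.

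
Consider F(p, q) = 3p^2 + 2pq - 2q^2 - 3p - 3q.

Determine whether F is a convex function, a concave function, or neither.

neither

F is quadratic, so its Hessian is the constant matrix H = [[6, 2], [2, -4]].
det(H) = -28, tr(H) = 2.
det(H) < 0, so H is indefinite: neither convex nor concave.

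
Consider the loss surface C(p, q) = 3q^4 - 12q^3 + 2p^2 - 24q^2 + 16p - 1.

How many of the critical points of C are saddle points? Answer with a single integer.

C separates as a function of p plus a function of q, so ∇C=0 decouples.
∂C/∂p = 4(p + 4) = 0 at p ∈ {-4}; ∂C/∂q = 12q(q - 4)(q + 1) = 0 at q ∈ {-1, 0, 4}.
The Hessian is diagonal: diag(C_pp, C_qq). Second derivatives: C_pp(-4)=4; C_qq(-1)=60, C_qq(0)=-48, C_qq(4)=240.
Saddle points occur where the two diagonal entries have opposite signs: (-4, 0). Count: 1.

1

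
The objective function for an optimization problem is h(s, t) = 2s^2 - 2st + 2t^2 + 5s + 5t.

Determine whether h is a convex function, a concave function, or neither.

h is quadratic, so its Hessian is the constant matrix H = [[4, -2], [-2, 4]].
det(H) = 12, tr(H) = 8.
det(H) > 0 and tr(H) > 0, so H is positive definite everywhere: convex.

convex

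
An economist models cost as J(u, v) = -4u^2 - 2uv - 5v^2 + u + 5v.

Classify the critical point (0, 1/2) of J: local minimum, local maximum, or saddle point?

local maximum

The Hessian of J is constant: H = [[-8, -2], [-2, -10]].
det(H) = (-8)·(-10) − (-2)² = 76.
det(H) > 0 and tr(H) = -18 < 0, so H is negative definite and the point is a local maximum.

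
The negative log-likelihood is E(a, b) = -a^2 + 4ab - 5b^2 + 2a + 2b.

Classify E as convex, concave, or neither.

E is quadratic, so its Hessian is the constant matrix H = [[-2, 4], [4, -10]].
det(H) = 4, tr(H) = -12.
det(H) > 0 and tr(H) < 0, so H is negative definite everywhere: concave.

concave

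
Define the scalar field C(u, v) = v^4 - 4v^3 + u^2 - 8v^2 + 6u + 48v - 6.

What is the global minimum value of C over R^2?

-95

C(u,v) separates as P(u) + Q(v) − 6, so its minimum is min P + min Q − 6.
P'(u) = 2u + 6 vanishes at u ∈ {-3}; Q'(v) = 4(v - 3)(v - 2)(v + 2) vanishes at v ∈ {-2, 2, 3}.
Local minima of P (where P''>0): P(-3)=-9. Local minima of Q: Q(-2)=-80, Q(3)=45.
So the global minimum of C is P(-3) + Q(-2) − 6 = -9 − 80 − 6 = -95, attained at (-3, -2).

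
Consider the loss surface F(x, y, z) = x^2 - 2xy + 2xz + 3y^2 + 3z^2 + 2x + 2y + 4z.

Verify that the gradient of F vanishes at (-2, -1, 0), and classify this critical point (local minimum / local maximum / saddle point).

∇F = (2x - 2y + 2z + 2, -2x + 6y + 2, 2x + 6z + 4); substituting (-2, -1, 0) gives ∇F = (0, 0, 0), so (-2, -1, 0) is indeed a critical point.
The Hessian is constant: H = [[2, -2, 2], [-2, 6, 0], [2, 0, 6]].
Leading principal minors: Δ₁ = 2, Δ₂ = 8, Δ₃ = 24.
All leading minors are positive, so H is positive definite: a local minimum.

local minimum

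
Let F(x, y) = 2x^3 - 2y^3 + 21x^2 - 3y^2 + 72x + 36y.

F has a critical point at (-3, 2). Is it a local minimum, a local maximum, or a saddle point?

saddle point

The mixed partial ∂²F/∂x∂y is 0, so the Hessian at any point is diag(F_xx, F_yy) = diag(6(2x + 7), -6(2y + 1)).
At (-3, 2): H = diag(6, -30).
The eigenvalues have opposite signs, so H is indefinite: a saddle point.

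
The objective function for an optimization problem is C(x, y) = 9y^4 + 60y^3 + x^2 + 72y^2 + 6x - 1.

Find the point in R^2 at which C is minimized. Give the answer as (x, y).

C(x,y) separates as P(x) + Q(y) − 1, so its minimum is min P + min Q − 1.
P'(x) = 2x + 6 vanishes at x ∈ {-3}; Q'(y) = 36y(y + 1)(y + 4) vanishes at y ∈ {-4, -1, 0}.
Local minima of P (where P''>0): P(-3)=-9. Local minima of Q: Q(-4)=-384, Q(0)=0.
So the global minimum of C is P(-3) + Q(-4) − 1 = -9 − 384 − 1 = -394, attained at (-3, -4).

(-3, -4)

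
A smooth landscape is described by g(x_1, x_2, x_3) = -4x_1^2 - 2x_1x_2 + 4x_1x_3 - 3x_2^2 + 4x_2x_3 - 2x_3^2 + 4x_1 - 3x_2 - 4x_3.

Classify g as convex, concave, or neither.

g is quadratic, so its Hessian is the constant matrix H = [[-8, -2, 4], [-2, -6, 4], [4, 4, -4]].
Leading principal minors: -8, 44, -16.
Signs alternate −, +, − ⇒ H ≺ 0 ⇒ concave.

concave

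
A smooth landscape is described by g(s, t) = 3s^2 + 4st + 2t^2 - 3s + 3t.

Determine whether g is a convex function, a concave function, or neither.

convex

g is quadratic, so its Hessian is the constant matrix H = [[6, 4], [4, 4]].
det(H) = 8, tr(H) = 10.
det(H) > 0 and tr(H) > 0, so H is positive definite everywhere: convex.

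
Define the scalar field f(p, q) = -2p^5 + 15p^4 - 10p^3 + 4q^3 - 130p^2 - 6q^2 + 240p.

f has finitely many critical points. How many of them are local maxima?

f separates as a function of p plus a function of q, so ∇f=0 decouples.
∂f/∂p = -10(p - 4)(p - 3)(p - 1)(p + 2) = 0 at p ∈ {-2, 1, 3, 4}; ∂f/∂q = 12q(q - 1) = 0 at q ∈ {0, 1}.
The Hessian is diagonal: diag(f_pp, f_qq). Second derivatives: f_pp(-2)=900, f_pp(1)=-180, f_pp(3)=100, f_pp(4)=-180; f_qq(0)=-12, f_qq(1)=12.
Local maxima occur where both diagonal entries negative: (1, 0), (4, 0). Count: 2.

2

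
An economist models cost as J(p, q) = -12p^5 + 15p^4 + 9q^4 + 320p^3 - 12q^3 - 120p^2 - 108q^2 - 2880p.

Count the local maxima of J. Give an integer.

J separates as a function of p plus a function of q, so ∇J=0 decouples.
∂J/∂p = -60(p - 4)(p - 2)(p + 2)(p + 3) = 0 at p ∈ {-3, -2, 2, 4}; ∂J/∂q = 36q(q - 3)(q + 2) = 0 at q ∈ {-2, 0, 3}.
The Hessian is diagonal: diag(J_pp, J_qq). Second derivatives: J_pp(-3)=2100, J_pp(-2)=-1440, J_pp(2)=2400, J_pp(4)=-5040; J_qq(-2)=360, J_qq(0)=-216, J_qq(3)=540.
Local maxima occur where both diagonal entries negative: (-2, 0), (4, 0). Count: 2.

2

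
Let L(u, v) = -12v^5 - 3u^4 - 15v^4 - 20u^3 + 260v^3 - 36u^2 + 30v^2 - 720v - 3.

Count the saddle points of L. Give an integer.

6

L separates as a function of u plus a function of v, so ∇L=0 decouples.
∂L/∂u = -12u(u + 2)(u + 3) = 0 at u ∈ {-3, -2, 0}; ∂L/∂v = -60(v - 3)(v - 1)(v + 1)(v + 4) = 0 at v ∈ {-4, -1, 1, 3}.
The Hessian is diagonal: diag(L_uu, L_vv). Second derivatives: L_uu(-3)=-36, L_uu(-2)=24, L_uu(0)=-72; L_vv(-4)=6300, L_vv(-1)=-1440, L_vv(1)=1200, L_vv(3)=-3360.
Saddle points occur where the two diagonal entries have opposite signs: (-3, -4), (-3, 1), (-2, -1), (-2, 3), (0, -4), (0, 1). Count: 6.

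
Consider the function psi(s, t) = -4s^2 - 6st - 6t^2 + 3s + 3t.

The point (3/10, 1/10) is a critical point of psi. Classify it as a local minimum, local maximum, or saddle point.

The Hessian of psi is constant: H = [[-8, -6], [-6, -12]].
det(H) = (-8)·(-12) − (-6)² = 60.
det(H) > 0 and tr(H) = -20 < 0, so H is negative definite and the point is a local maximum.

local maximum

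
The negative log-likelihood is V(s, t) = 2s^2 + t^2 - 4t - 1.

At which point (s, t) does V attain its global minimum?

V(s,t) separates as P(s) + Q(t) − 1, so its minimum is min P + min Q − 1.
P'(s) = 4s vanishes at s ∈ {0}; Q'(t) = 2(t - 2) vanishes at t ∈ {2}.
Local minima of P (where P''>0): P(0)=0. Local minima of Q: Q(2)=-4.
So the global minimum of V is P(0) + Q(2) − 1 = 0 − 4 − 1 = -5, attained at (0, 2).

(0, 2)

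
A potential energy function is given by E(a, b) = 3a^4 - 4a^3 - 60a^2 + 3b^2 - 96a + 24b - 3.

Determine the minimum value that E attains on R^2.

-883

E(a,b) separates as P(a) + Q(b) − 3, so its minimum is min P + min Q − 3.
P'(a) = 12(a - 4)(a + 1)(a + 2) vanishes at a ∈ {-2, -1, 4}; Q'(b) = 6b + 24 vanishes at b ∈ {-4}.
Local minima of P (where P''>0): P(-2)=32, P(4)=-832. Local minima of Q: Q(-4)=-48.
So the global minimum of E is P(4) + Q(-4) − 3 = -832 − 48 − 3 = -883, attained at (4, -4).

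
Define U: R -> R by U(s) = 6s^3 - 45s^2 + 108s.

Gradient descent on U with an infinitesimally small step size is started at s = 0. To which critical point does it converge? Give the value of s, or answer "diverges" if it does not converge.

diverges

U'(s) = 18(s - 3)(s - 2), so U'(0) = 108.
Gradient descent moves in the -U' direction, i.e. s is decreasing.
There is no critical point below s=0, and U' keeps the same sign, so the iterate runs off to −∞.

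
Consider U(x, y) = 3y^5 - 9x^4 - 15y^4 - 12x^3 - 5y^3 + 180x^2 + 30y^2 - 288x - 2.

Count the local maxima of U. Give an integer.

U separates as a function of x plus a function of y, so ∇U=0 decouples.
∂U/∂x = -36(x - 2)(x - 1)(x + 4) = 0 at x ∈ {-4, 1, 2}; ∂U/∂y = 15y(y - 4)(y - 1)(y + 1) = 0 at y ∈ {-1, 0, 1, 4}.
The Hessian is diagonal: diag(U_xx, U_yy). Second derivatives: U_xx(-4)=-1080, U_xx(1)=180, U_xx(2)=-216; U_yy(-1)=-150, U_yy(0)=60, U_yy(1)=-90, U_yy(4)=900.
Local maxima occur where both diagonal entries negative: (-4, -1), (-4, 1), (2, -1), (2, 1). Count: 4.

4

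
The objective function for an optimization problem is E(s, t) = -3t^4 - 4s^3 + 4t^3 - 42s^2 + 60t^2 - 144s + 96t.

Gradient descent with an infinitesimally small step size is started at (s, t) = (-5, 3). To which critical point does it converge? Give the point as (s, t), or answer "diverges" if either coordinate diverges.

E is separable, so gradient descent decouples: s follows -∂E/∂s, t follows -∂E/∂t.
∂E/∂s = -12(s + 3)(s + 4); at s=-5 this is -24, so s increases.
∂E/∂t = -12(t - 4)(t + 1)(t + 2); at t=3 this is 240, so t decreases.
s converges to its nearest critical value -4 (a local min of the s-part); t converges to -1. The iterate converges to (-4, -1).

(-4, -1)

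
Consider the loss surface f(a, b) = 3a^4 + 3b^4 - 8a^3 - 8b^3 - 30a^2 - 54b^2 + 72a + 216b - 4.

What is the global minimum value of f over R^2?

-831

f(a,b) separates as P(a) + Q(b) − 4, so its minimum is min P + min Q − 4.
P'(a) = 12(a - 3)(a - 1)(a + 2) vanishes at a ∈ {-2, 1, 3}; Q'(b) = 12(b - 3)(b - 2)(b + 3) vanishes at b ∈ {-3, 2, 3}.
Local minima of P (where P''>0): P(-2)=-152, P(3)=-27. Local minima of Q: Q(-3)=-675, Q(3)=189.
So the global minimum of f is P(-2) + Q(-3) − 4 = -152 − 675 − 4 = -831, attained at (-2, -3).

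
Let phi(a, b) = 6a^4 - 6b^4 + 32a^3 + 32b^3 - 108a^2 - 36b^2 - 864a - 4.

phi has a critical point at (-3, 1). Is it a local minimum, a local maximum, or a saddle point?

saddle point

The mixed partial ∂²phi/∂a∂b is 0, so the Hessian at any point is diag(phi_aa, phi_bb) = diag(24(3a^2 + 8a - 9), 24(-3b^2 + 8b - 3)).
At (-3, 1): H = diag(-144, 48).
The eigenvalues have opposite signs, so H is indefinite: a saddle point.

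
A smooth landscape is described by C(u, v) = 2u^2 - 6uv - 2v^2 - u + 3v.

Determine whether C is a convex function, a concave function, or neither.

neither

C is quadratic, so its Hessian is the constant matrix H = [[4, -6], [-6, -4]].
det(H) = -52, tr(H) = 0.
det(H) < 0, so H is indefinite: neither convex nor concave.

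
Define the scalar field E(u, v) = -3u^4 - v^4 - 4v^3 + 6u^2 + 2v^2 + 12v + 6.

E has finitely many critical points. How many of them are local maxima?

E separates as a function of u plus a function of v, so ∇E=0 decouples.
∂E/∂u = -12u(u - 1)(u + 1) = 0 at u ∈ {-1, 0, 1}; ∂E/∂v = -4(v - 1)(v + 1)(v + 3) = 0 at v ∈ {-3, -1, 1}.
The Hessian is diagonal: diag(E_uu, E_vv). Second derivatives: E_uu(-1)=-24, E_uu(0)=12, E_uu(1)=-24; E_vv(-3)=-32, E_vv(-1)=16, E_vv(1)=-32.
Local maxima occur where both diagonal entries negative: (-1, -3), (-1, 1), (1, -3), (1, 1). Count: 4.

4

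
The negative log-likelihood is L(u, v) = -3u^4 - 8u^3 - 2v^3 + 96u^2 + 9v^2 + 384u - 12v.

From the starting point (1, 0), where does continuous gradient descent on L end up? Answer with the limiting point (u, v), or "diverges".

L is separable, so gradient descent decouples: u follows -∂L/∂u, v follows -∂L/∂v.
∂L/∂u = -12(u - 4)(u + 2)(u + 4); at u=1 this is 540, so u decreases.
∂L/∂v = -6(v - 2)(v - 1); at v=0 this is -12, so v increases.
u converges to its nearest critical value -2 (a local min of the u-part); v converges to 1. The iterate converges to (-2, 1).

(-2, 1)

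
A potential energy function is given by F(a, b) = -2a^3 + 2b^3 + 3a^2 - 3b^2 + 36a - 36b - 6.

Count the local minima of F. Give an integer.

F separates as a function of a plus a function of b, so ∇F=0 decouples.
∂F/∂a = -6(a - 3)(a + 2) = 0 at a ∈ {-2, 3}; ∂F/∂b = 6(b - 3)(b + 2) = 0 at b ∈ {-2, 3}.
The Hessian is diagonal: diag(F_aa, F_bb). Second derivatives: F_aa(-2)=30, F_aa(3)=-30; F_bb(-2)=-30, F_bb(3)=30.
Local minima occur where both diagonal entries positive: (-2, 3). Count: 1.

1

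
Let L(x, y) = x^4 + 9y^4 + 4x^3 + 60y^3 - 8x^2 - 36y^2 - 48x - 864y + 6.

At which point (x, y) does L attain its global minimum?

L(x,y) separates as P(x) + Q(y) + 6, so its minimum is min P + min Q + 6.
P'(x) = 4(x - 2)(x + 2)(x + 3) vanishes at x ∈ {-3, -2, 2}; Q'(y) = 36(y - 2)(y + 3)(y + 4) vanishes at y ∈ {-4, -3, 2}.
Local minima of P (where P''>0): P(-3)=45, P(2)=-80. Local minima of Q: Q(-4)=1344, Q(2)=-1248.
So the global minimum of L is P(2) + Q(2) + 6 = -80 − 1248 + 6 = -1322, attained at (2, 2).

(2, 2)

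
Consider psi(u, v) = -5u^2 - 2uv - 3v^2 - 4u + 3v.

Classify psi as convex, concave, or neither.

psi is quadratic, so its Hessian is the constant matrix H = [[-10, -2], [-2, -6]].
det(H) = 56, tr(H) = -16.
det(H) > 0 and tr(H) < 0, so H is negative definite everywhere: concave.

concave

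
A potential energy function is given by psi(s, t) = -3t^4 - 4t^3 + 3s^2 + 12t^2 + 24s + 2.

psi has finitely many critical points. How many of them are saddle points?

psi separates as a function of s plus a function of t, so ∇psi=0 decouples.
∂psi/∂s = 6(s + 4) = 0 at s ∈ {-4}; ∂psi/∂t = -12t(t - 1)(t + 2) = 0 at t ∈ {-2, 0, 1}.
The Hessian is diagonal: diag(psi_ss, psi_tt). Second derivatives: psi_ss(-4)=6; psi_tt(-2)=-72, psi_tt(0)=24, psi_tt(1)=-36.
Saddle points occur where the two diagonal entries have opposite signs: (-4, -2), (-4, 1). Count: 2.

2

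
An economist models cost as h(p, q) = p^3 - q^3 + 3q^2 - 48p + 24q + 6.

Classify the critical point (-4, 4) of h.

local maximum

The mixed partial ∂²h/∂p∂q is 0, so the Hessian at any point is diag(h_pp, h_qq) = diag(6p, 6(-q + 1)).
At (-4, 4): H = diag(-24, -18).
Both eigenvalues are negative, so H is negative definite: a local maximum.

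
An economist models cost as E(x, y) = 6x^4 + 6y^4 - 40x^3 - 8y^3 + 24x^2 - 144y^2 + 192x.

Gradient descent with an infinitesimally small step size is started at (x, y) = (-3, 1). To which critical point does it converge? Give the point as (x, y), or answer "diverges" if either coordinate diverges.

E is separable, so gradient descent decouples: x follows -∂E/∂x, y follows -∂E/∂y.
∂E/∂x = 24(x - 4)(x - 2)(x + 1); at x=-3 this is -1680, so x increases.
∂E/∂y = 24y(y - 4)(y + 3); at y=1 this is -288, so y increases.
x converges to its nearest critical value -1 (a local min of the x-part); y converges to 4. The iterate converges to (-1, 4).

(-1, 4)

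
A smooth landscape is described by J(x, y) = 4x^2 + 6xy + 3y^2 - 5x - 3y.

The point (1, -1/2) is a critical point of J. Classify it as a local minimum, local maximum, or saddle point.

local minimum

The Hessian of J is constant: H = [[8, 6], [6, 6]].
det(H) = 8·6 − 6² = 12.
det(H) > 0 and tr(H) = 14 > 0, so H is positive definite and the point is a local minimum.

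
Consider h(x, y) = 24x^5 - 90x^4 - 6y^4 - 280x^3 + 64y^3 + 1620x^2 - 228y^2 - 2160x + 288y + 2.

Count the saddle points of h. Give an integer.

h separates as a function of x plus a function of y, so ∇h=0 decouples.
∂h/∂x = 120(x - 3)(x - 2)(x - 1)(x + 3) = 0 at x ∈ {-3, 1, 2, 3}; ∂h/∂y = -24(y - 4)(y - 3)(y - 1) = 0 at y ∈ {1, 3, 4}.
The Hessian is diagonal: diag(h_xx, h_yy). Second derivatives: h_xx(-3)=-14400, h_xx(1)=960, h_xx(2)=-600, h_xx(3)=1440; h_yy(1)=-144, h_yy(3)=48, h_yy(4)=-72.
Saddle points occur where the two diagonal entries have opposite signs: (-3, 3), (1, 1), (1, 4), (2, 3), (3, 1), (3, 4). Count: 6.

6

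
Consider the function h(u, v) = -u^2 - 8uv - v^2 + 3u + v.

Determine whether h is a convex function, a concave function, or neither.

neither

h is quadratic, so its Hessian is the constant matrix H = [[-2, -8], [-8, -2]].
det(H) = -60, tr(H) = -4.
det(H) < 0, so H is indefinite: neither convex nor concave.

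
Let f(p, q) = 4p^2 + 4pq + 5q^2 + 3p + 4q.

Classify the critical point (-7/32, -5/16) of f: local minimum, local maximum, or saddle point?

The Hessian of f is constant: H = [[8, 4], [4, 10]].
det(H) = 8·10 − 4² = 64.
det(H) > 0 and tr(H) = 18 > 0, so H is positive definite and the point is a local minimum.

local minimum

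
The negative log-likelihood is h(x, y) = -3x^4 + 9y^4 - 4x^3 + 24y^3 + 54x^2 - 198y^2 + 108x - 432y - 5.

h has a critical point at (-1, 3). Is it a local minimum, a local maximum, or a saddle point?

local minimum

The mixed partial ∂²h/∂x∂y is 0, so the Hessian at any point is diag(h_xx, h_yy) = diag(12(-3x^2 - 2x + 9), 36(3y^2 + 4y - 11)).
At (-1, 3): H = diag(96, 1008).
Both eigenvalues are positive, so H is positive definite: a local minimum.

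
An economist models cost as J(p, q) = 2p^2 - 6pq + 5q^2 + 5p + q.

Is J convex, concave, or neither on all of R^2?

convex

J is quadratic, so its Hessian is the constant matrix H = [[4, -6], [-6, 10]].
det(H) = 4, tr(H) = 14.
det(H) > 0 and tr(H) > 0, so H is positive definite everywhere: convex.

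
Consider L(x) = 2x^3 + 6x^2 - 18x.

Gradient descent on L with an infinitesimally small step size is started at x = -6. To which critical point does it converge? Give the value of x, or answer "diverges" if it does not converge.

L'(x) = 6(x - 1)(x + 3), so L'(-6) = 126.
Gradient descent moves in the -L' direction, i.e. x is decreasing.
There is no critical point below x=-6, and L' keeps the same sign, so the iterate runs off to −∞.

diverges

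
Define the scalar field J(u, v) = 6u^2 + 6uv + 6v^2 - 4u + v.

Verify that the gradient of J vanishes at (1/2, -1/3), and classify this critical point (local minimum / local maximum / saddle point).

local minimum

∇J = (12u + 6v - 4, 6u + 12v + 1); substituting (1/2, -1/3) gives ∇J = (0, 0), so (1/2, -1/3) is indeed a critical point.
The Hessian of J is constant: H = [[12, 6], [6, 12]].
det(H) = 12·12 − 6² = 108.
det(H) > 0 and tr(H) = 24 > 0, so H is positive definite and the point is a local minimum.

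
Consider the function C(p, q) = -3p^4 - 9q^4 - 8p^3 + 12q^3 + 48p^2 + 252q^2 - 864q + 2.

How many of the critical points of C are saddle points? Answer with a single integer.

4

C separates as a function of p plus a function of q, so ∇C=0 decouples.
∂C/∂p = -12p(p - 2)(p + 4) = 0 at p ∈ {-4, 0, 2}; ∂C/∂q = -36(q - 3)(q - 2)(q + 4) = 0 at q ∈ {-4, 2, 3}.
The Hessian is diagonal: diag(C_pp, C_qq). Second derivatives: C_pp(-4)=-288, C_pp(0)=96, C_pp(2)=-144; C_qq(-4)=-1512, C_qq(2)=216, C_qq(3)=-252.
Saddle points occur where the two diagonal entries have opposite signs: (-4, 2), (0, -4), (0, 3), (2, 2). Count: 4.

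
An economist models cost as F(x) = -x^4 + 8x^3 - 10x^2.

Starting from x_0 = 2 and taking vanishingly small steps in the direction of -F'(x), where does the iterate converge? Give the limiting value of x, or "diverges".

F'(x) = -4x(x - 5)(x - 1), so F'(2) = 24.
Gradient descent moves in the -F' direction, i.e. x is decreasing.
The nearest critical point in that direction is x = 1, where F'' = 16 > 0 (a local minimum). The iterate converges there.

1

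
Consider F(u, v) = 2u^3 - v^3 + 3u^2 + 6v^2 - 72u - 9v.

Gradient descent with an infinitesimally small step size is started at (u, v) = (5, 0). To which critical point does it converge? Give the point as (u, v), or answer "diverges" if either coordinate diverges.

F is separable, so gradient descent decouples: u follows -∂F/∂u, v follows -∂F/∂v.
∂F/∂u = 6(u - 3)(u + 4); at u=5 this is 108, so u decreases.
∂F/∂v = -3(v - 3)(v - 1); at v=0 this is -9, so v increases.
u converges to its nearest critical value 3 (a local min of the u-part); v converges to 1. The iterate converges to (3, 1).

(3, 1)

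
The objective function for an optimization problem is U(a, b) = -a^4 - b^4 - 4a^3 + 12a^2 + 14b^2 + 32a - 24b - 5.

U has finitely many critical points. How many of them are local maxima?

U separates as a function of a plus a function of b, so ∇U=0 decouples.
∂U/∂a = -4(a - 2)(a + 1)(a + 4) = 0 at a ∈ {-4, -1, 2}; ∂U/∂b = -4(b - 2)(b - 1)(b + 3) = 0 at b ∈ {-3, 1, 2}.
The Hessian is diagonal: diag(U_aa, U_bb). Second derivatives: U_aa(-4)=-72, U_aa(-1)=36, U_aa(2)=-72; U_bb(-3)=-80, U_bb(1)=16, U_bb(2)=-20.
Local maxima occur where both diagonal entries negative: (-4, -3), (-4, 2), (2, -3), (2, 2). Count: 4.

4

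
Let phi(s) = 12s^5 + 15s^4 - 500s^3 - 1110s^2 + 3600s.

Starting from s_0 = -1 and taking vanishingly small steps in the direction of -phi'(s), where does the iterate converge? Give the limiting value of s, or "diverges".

phi'(s) = 60(s - 5)(s - 1)(s + 3)(s + 4), so phi'(-1) = 4320.
Gradient descent moves in the -phi' direction, i.e. s is decreasing.
The nearest critical point in that direction is s = -3, where phi'' = 1920 > 0 (a local minimum). The iterate converges there.

-3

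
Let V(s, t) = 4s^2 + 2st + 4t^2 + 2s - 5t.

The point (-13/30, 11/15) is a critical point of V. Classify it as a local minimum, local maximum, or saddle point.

The Hessian of V is constant: H = [[8, 2], [2, 8]].
det(H) = 8·8 − 2² = 60.
det(H) > 0 and tr(H) = 16 > 0, so H is positive definite and the point is a local minimum.

local minimum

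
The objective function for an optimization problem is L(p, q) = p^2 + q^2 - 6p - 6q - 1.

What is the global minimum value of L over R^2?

-19

L(p,q) separates as A(p) + B(q) − 1, so its minimum is min A + min B − 1.
A'(p) = 2p - 6 vanishes at p ∈ {3}; B'(q) = 2q - 6 vanishes at q ∈ {3}.
Local minima of A (where A''>0): A(3)=-9. Local minima of B: B(3)=-9.
So the global minimum of L is A(3) + B(3) − 1 = -9 − 9 − 1 = -19, attained at (3, 3).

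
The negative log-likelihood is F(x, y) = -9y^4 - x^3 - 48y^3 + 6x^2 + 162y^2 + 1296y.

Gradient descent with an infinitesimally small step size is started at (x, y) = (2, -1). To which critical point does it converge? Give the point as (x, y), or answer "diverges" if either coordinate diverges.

(0, -3)

F is separable, so gradient descent decouples: x follows -∂F/∂x, y follows -∂F/∂y.
∂F/∂x = -3x(x - 4); at x=2 this is 12, so x decreases.
∂F/∂y = -36(y - 3)(y + 3)(y + 4); at y=-1 this is 864, so y decreases.
x converges to its nearest critical value 0 (a local min of the x-part); y converges to -3. The iterate converges to (0, -3).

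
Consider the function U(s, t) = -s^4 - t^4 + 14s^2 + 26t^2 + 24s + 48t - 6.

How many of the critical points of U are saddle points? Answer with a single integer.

U separates as a function of s plus a function of t, so ∇U=0 decouples.
∂U/∂s = -4(s - 3)(s + 1)(s + 2) = 0 at s ∈ {-2, -1, 3}; ∂U/∂t = -4(t - 4)(t + 1)(t + 3) = 0 at t ∈ {-3, -1, 4}.
The Hessian is diagonal: diag(U_ss, U_tt). Second derivatives: U_ss(-2)=-20, U_ss(-1)=16, U_ss(3)=-80; U_tt(-3)=-56, U_tt(-1)=40, U_tt(4)=-140.
Saddle points occur where the two diagonal entries have opposite signs: (-2, -1), (-1, -3), (-1, 4), (3, -1). Count: 4.

4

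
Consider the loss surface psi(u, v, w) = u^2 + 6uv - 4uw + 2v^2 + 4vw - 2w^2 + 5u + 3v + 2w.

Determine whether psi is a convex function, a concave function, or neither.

psi is quadratic, so its Hessian is the constant matrix H = [[2, 6, -4], [6, 4, 4], [-4, 4, -4]].
Leading principal minors: 2, -28, -176.
Neither pattern holds ⇒ H is indefinite ⇒ neither convex nor concave.

neither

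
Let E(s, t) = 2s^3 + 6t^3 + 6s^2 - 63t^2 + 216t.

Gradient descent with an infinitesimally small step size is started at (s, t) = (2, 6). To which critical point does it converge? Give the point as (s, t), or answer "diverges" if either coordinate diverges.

E is separable, so gradient descent decouples: s follows -∂E/∂s, t follows -∂E/∂t.
∂E/∂s = 6s(s + 2); at s=2 this is 48, so s decreases.
∂E/∂t = 18(t - 4)(t - 3); at t=6 this is 108, so t decreases.
s converges to its nearest critical value 0 (a local min of the s-part); t converges to 4. The iterate converges to (0, 4).

(0, 4)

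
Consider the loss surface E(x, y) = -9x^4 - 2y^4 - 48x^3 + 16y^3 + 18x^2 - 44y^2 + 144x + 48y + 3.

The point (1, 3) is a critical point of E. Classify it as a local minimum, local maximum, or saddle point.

local maximum

The mixed partial ∂²E/∂x∂y is 0, so the Hessian at any point is diag(E_xx, E_yy) = diag(36(-3x^2 - 8x + 1), 8(-3y^2 + 12y - 11)).
At (1, 3): H = diag(-360, -16).
Both eigenvalues are negative, so H is negative definite: a local maximum.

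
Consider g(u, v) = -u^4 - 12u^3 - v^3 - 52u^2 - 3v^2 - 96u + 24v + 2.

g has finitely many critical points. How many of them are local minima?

g separates as a function of u plus a function of v, so ∇g=0 decouples.
∂g/∂u = -4(u + 2)(u + 3)(u + 4) = 0 at u ∈ {-4, -3, -2}; ∂g/∂v = -3(v - 2)(v + 4) = 0 at v ∈ {-4, 2}.
The Hessian is diagonal: diag(g_uu, g_vv). Second derivatives: g_uu(-4)=-8, g_uu(-3)=4, g_uu(-2)=-8; g_vv(-4)=18, g_vv(2)=-18.
Local minima occur where both diagonal entries positive: (-3, -4). Count: 1.

1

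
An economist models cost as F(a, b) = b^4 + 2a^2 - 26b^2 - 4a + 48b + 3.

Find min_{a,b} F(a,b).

F(a,b) separates as P(a) + Q(b) + 3, so its minimum is min P + min Q + 3.
P'(a) = 4a - 4 vanishes at a ∈ {1}; Q'(b) = 4(b - 3)(b - 1)(b + 4) vanishes at b ∈ {-4, 1, 3}.
Local minima of P (where P''>0): P(1)=-2. Local minima of Q: Q(-4)=-352, Q(3)=-9.
So the global minimum of F is P(1) + Q(-4) + 3 = -2 − 352 + 3 = -351, attained at (1, -4).

-351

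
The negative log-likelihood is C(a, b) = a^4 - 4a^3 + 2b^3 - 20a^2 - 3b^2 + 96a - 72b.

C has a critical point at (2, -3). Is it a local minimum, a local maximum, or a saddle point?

local maximum

The mixed partial ∂²C/∂a∂b is 0, so the Hessian at any point is diag(C_aa, C_bb) = diag(4(3a^2 - 6a - 10), 6(2b - 1)).
At (2, -3): H = diag(-40, -42).
Both eigenvalues are negative, so H is negative definite: a local maximum.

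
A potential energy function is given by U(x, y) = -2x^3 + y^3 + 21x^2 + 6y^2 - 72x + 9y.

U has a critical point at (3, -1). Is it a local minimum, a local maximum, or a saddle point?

The mixed partial ∂²U/∂x∂y is 0, so the Hessian at any point is diag(U_xx, U_yy) = diag(6(-2x + 7), 6(y + 2)).
At (3, -1): H = diag(6, 6).
Both eigenvalues are positive, so H is positive definite: a local minimum.

local minimum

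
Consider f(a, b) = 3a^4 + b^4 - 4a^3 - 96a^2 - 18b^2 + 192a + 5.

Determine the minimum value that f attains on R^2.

f(a,b) separates as P(a) + Q(b) + 5, so its minimum is min P + min Q + 5.
P'(a) = 12(a - 4)(a - 1)(a + 4) vanishes at a ∈ {-4, 1, 4}; Q'(b) = 4b(b - 3)(b + 3) vanishes at b ∈ {-3, 0, 3}.
Local minima of P (where P''>0): P(-4)=-1280, P(4)=-256. Local minima of Q: Q(-3)=-81, Q(3)=-81.
So the global minimum of f is P(-4) + Q(-3) + 5 = -1280 − 81 + 5 = -1356, attained at (-4, -3).

-1356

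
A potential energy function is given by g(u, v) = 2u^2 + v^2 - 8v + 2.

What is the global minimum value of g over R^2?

-14

g(u,v) separates as P(u) + Q(v) + 2, so its minimum is min P + min Q + 2.
P'(u) = 4u vanishes at u ∈ {0}; Q'(v) = 2v - 8 vanishes at v ∈ {4}.
Local minima of P (where P''>0): P(0)=0. Local minima of Q: Q(4)=-16.
So the global minimum of g is P(0) + Q(4) + 2 = 0 − 16 + 2 = -14, attained at (0, 4).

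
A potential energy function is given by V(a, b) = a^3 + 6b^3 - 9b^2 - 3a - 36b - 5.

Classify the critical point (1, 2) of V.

The mixed partial ∂²V/∂a∂b is 0, so the Hessian at any point is diag(V_aa, V_bb) = diag(6a, 18(2b - 1)).
At (1, 2): H = diag(6, 54).
Both eigenvalues are positive, so H is positive definite: a local minimum.

local minimum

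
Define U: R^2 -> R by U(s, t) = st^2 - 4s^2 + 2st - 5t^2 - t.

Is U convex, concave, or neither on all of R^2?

The term st^2 is cubic, so the Hessian is not constant.
∂²U/∂t² = 2s - 10, which takes both signs as s varies (negative for sufficiently negative s). A diagonal entry of the Hessian changing sign means the Hessian is neither positive- nor negative-semidefinite on all of R^2.

neither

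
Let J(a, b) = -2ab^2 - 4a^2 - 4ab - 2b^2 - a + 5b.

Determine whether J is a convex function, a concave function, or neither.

The term -2ab^2 is cubic, so the Hessian is not constant.
∂²J/∂b² = -4a - 4, which takes both signs as a varies (negative for sufficiently large a). A diagonal entry of the Hessian changing sign means the Hessian is neither positive- nor negative-semidefinite on all of R^2.

neither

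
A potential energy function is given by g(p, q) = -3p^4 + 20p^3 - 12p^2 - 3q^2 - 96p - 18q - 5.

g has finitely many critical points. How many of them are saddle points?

1

g separates as a function of p plus a function of q, so ∇g=0 decouples.
∂g/∂p = -12(p - 4)(p - 2)(p + 1) = 0 at p ∈ {-1, 2, 4}; ∂g/∂q = -6(q + 3) = 0 at q ∈ {-3}.
The Hessian is diagonal: diag(g_pp, g_qq). Second derivatives: g_pp(-1)=-180, g_pp(2)=72, g_pp(4)=-120; g_qq(-3)=-6.
Saddle points occur where the two diagonal entries have opposite signs: (2, -3). Count: 1.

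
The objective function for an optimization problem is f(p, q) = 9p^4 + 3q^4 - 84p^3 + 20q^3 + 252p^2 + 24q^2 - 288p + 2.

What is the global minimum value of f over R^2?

f(p,q) separates as A(p) + B(q) + 2, so its minimum is min A + min B + 2.
A'(p) = 36(p - 4)(p - 2)(p - 1) vanishes at p ∈ {1, 2, 4}; B'(q) = 12q(q + 1)(q + 4) vanishes at q ∈ {-4, -1, 0}.
Local minima of A (where A''>0): A(1)=-111, A(4)=-192. Local minima of B: B(-4)=-128, B(0)=0.
So the global minimum of f is A(4) + B(-4) + 2 = -192 − 128 + 2 = -318, attained at (4, -4).

-318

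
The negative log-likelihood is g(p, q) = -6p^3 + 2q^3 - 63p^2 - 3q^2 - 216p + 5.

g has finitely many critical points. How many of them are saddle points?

g separates as a function of p plus a function of q, so ∇g=0 decouples.
∂g/∂p = -18(p + 3)(p + 4) = 0 at p ∈ {-4, -3}; ∂g/∂q = 6q(q - 1) = 0 at q ∈ {0, 1}.
The Hessian is diagonal: diag(g_pp, g_qq). Second derivatives: g_pp(-4)=18, g_pp(-3)=-18; g_qq(0)=-6, g_qq(1)=6.
Saddle points occur where the two diagonal entries have opposite signs: (-4, 0), (-3, 1). Count: 2.

2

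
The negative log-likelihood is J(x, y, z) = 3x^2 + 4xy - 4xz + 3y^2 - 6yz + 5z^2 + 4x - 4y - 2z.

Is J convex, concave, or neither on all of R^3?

J is quadratic, so its Hessian is the constant matrix H = [[6, 4, -4], [4, 6, -6], [-4, -6, 10]].
Leading principal minors: 6, 20, 80.
All positive ⇒ H ≻ 0 ⇒ convex.

convex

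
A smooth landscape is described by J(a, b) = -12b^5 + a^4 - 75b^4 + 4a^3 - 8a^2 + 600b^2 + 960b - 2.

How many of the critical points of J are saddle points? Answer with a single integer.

J separates as a function of a plus a function of b, so ∇J=0 decouples.
∂J/∂a = 4a(a - 1)(a + 4) = 0 at a ∈ {-4, 0, 1}; ∂J/∂b = -60(b - 2)(b + 1)(b + 2)(b + 4) = 0 at b ∈ {-4, -2, -1, 2}.
The Hessian is diagonal: diag(J_aa, J_bb). Second derivatives: J_aa(-4)=80, J_aa(0)=-16, J_aa(1)=20; J_bb(-4)=2160, J_bb(-2)=-480, J_bb(-1)=540, J_bb(2)=-4320.
Saddle points occur where the two diagonal entries have opposite signs: (-4, -2), (-4, 2), (0, -4), (0, -1), (1, -2), (1, 2). Count: 6.

6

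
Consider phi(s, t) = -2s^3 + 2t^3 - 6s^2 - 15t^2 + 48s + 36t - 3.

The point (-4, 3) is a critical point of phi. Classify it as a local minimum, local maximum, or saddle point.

The mixed partial ∂²phi/∂s∂t is 0, so the Hessian at any point is diag(phi_ss, phi_tt) = diag(-12(s + 1), 6(2t - 5)).
At (-4, 3): H = diag(36, 6).
Both eigenvalues are positive, so H is positive definite: a local minimum.

local minimum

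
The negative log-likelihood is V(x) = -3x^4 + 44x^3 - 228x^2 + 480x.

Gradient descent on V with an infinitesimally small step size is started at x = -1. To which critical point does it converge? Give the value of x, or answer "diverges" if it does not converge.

diverges

V'(x) = -12(x - 5)(x - 4)(x - 2), so V'(-1) = 1080.
Gradient descent moves in the -V' direction, i.e. x is decreasing.
There is no critical point below x=-1, and V' keeps the same sign, so the iterate runs off to −∞.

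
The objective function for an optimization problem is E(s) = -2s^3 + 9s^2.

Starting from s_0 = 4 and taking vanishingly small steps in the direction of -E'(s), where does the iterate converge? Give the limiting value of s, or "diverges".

E'(s) = -6s(s - 3), so E'(4) = -24.
Gradient descent moves in the -E' direction, i.e. s is increasing.
There is no critical point above s=4, and E' keeps the same sign, so the iterate runs off to +∞.

diverges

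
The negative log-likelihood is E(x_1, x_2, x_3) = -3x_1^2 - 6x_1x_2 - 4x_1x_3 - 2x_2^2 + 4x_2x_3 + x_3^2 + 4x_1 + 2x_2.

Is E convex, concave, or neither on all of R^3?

neither

E is quadratic, so its Hessian is the constant matrix H = [[-6, -6, -4], [-6, -4, 4], [-4, 4, 2]].
Leading principal minors: -6, -12, 328.
Neither pattern holds ⇒ H is indefinite ⇒ neither convex nor concave.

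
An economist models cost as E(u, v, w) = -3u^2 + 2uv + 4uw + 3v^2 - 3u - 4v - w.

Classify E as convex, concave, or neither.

neither

E is quadratic, so its Hessian is the constant matrix H = [[-6, 2, 4], [2, 6, 0], [4, 0, 0]].
Leading principal minors: -6, -40, -96.
Neither pattern holds ⇒ H is indefinite ⇒ neither convex nor concave.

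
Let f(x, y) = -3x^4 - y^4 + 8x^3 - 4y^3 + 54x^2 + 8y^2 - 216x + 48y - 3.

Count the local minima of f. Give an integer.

1

f separates as a function of x plus a function of y, so ∇f=0 decouples.
∂f/∂x = -12(x - 3)(x - 2)(x + 3) = 0 at x ∈ {-3, 2, 3}; ∂f/∂y = -4(y - 2)(y + 2)(y + 3) = 0 at y ∈ {-3, -2, 2}.
The Hessian is diagonal: diag(f_xx, f_yy). Second derivatives: f_xx(-3)=-360, f_xx(2)=60, f_xx(3)=-72; f_yy(-3)=-20, f_yy(-2)=16, f_yy(2)=-80.
Local minima occur where both diagonal entries positive: (2, -2). Count: 1.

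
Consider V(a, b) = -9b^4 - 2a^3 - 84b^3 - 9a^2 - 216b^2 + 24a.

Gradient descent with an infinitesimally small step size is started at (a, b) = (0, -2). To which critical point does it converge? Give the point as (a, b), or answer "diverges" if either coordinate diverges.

(-4, -3)

V is separable, so gradient descent decouples: a follows -∂V/∂a, b follows -∂V/∂b.
∂V/∂a = -6(a - 1)(a + 4); at a=0 this is 24, so a decreases.
∂V/∂b = -36b(b + 3)(b + 4); at b=-2 this is 144, so b decreases.
a converges to its nearest critical value -4 (a local min of the a-part); b converges to -3. The iterate converges to (-4, -3).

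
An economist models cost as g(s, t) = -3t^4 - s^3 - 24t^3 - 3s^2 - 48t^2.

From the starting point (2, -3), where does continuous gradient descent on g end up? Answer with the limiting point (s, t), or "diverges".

g is separable, so gradient descent decouples: s follows -∂g/∂s, t follows -∂g/∂t.
∂g/∂s = -3s(s + 2); at s=2 this is -24, so s increases.
∂g/∂t = -12t(t + 2)(t + 4); at t=-3 this is -36, so t increases.
The s-coordinate has no critical point in that direction and runs off to infinity.

diverges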